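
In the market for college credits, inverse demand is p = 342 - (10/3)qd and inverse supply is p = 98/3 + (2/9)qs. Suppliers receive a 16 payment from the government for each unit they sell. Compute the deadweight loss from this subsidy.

Pre-subsidy: 342 - (10/3)q = 98/3 + (2/9)q gives q* = 87 and p* = 52.
With the subsidy, sellers receive ps = pb + 16 for each unit, where pb is the price buyers pay.
On the curves, pb = 342 - (10/3)q and ps = 98/3 + (2/9)q; the wedge ps − pb = 16 gives 98/3 + (2/9)q − (342 - (10/3)q) = 16, so q' = 91.5.
Then pb = 342 − (10/3)·91.5 = 37 and ps = 98/3 + (2/9)·91.5 = 53.
The subsidy expands output by 91.5 − 87 = 4.5 past the efficient level; on those units the gap between marginal cost and willingness to pay runs from 0 up to 16.
DWL = ½ × 16 × 4.5 = 36.

Deadweight loss = 36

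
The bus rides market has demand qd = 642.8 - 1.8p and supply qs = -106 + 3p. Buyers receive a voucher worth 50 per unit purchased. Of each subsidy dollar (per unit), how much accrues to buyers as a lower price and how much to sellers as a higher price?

Pre-subsidy: 642.8 - 1.8p = -106 + 3p gives p* = 156, q* = 362.
With the rebate, buyers effectively pay pb = ps − 50, where ps is the price sellers receive.
Demand in terms of ps becomes qd = 642.8 − 1.8(ps − 50) = 732.8 - 1.8ps. Setting this equal to supply: 732.8 - 1.8ps = -106 + 3ps, so ps = 174.75.
Buyers pay pb = 174.75 − 50 = 124.75; q' = -106 + 3·174.75 = 418.25.
Buyers' price falls by p* − pb = 156 − 124.75 = 31.25; sellers' price rises by ps − p* = 174.75 − 156 = 18.75.

Buyers gain 31.25 per unit; sellers gain 18.75 per unit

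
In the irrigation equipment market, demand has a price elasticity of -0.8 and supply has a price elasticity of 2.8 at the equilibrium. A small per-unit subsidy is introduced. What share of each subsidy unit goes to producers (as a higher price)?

For a small subsidy around the equilibrium, the benefit split depends on the relative slopes, which at a point are proportional to the elasticities.
Buyer share = εs/(εs + |εd|) = 2.8/(2.8 + 0.8) = 7/9; seller share = |εd|/(εs + |εd|) = 2/9.
So producers capture 2/9 of the subsidy.

Producer share = 2/9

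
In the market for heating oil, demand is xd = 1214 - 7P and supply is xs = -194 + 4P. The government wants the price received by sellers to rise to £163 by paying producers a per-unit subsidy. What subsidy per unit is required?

Required subsidy s = £55 per unit

At a seller price of 163, quantity supplied is -194 + 4·163 = 458.
Buyers absorb 458 only when they pay Pb with 1214 − 7·Pb = 458, i.e. Pb = 108.
s = Ps − Pb = 163 − 108 = 55.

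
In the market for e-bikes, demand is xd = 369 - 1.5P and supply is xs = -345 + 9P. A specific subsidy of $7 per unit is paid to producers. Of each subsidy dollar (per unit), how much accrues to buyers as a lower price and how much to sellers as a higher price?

Pre-subsidy: 369 - 1.5P = -345 + 9P gives P* = 68, x* = 267.
With the subsidy, sellers receive Ps = Pb + 7 for each unit, where Pb is the price buyers pay.
Supply in terms of Pb becomes xs = -345 + 9(Pb + 7) = -282 + 9Pb. Setting this equal to demand: 369 - 1.5Pb = -282 + 9Pb, so Pb = 62.
Sellers receive Ps = 62 + 7 = 69; x' = 369 − 1.5·62 = 276.
Buyers' price falls by P* − Pb = 68 − 62 = 6; sellers' price rises by Ps − P* = 69 − 68 = 1.

Buyers gain $6 per unit; sellers gain $1 per unit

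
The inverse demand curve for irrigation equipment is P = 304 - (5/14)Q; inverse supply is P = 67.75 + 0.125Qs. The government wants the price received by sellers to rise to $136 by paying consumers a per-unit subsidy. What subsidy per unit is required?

Required subsidy s = $27 per unit

At a seller price of 136, quantity supplied is -542 + 8·136 = 546.
Buyers absorb 546 only when they pay Pb = 304 − (5/14)·546 = 109.
s = Ps − Pb = 136 − 109 = 27.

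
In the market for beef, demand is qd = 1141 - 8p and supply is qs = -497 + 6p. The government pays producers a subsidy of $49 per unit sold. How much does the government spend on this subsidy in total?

Pre-subsidy: 1141 - 8p = -497 + 6p gives p* = 117, q* = 205.
With the subsidy, sellers receive ps = pb + 49 for each unit, where pb is the price buyers pay.
Supply in terms of pb becomes qs = -497 + 6(pb + 49) = -203 + 6pb. Setting this equal to demand: 1141 - 8pb = -203 + 6pb, so pb = 96.
Sellers receive ps = 96 + 49 = 145; q' = 1141 − 8·96 = 373.
Government outlay = subsidy × quantity = 49 × 373 = 18277.

Government cost = $18277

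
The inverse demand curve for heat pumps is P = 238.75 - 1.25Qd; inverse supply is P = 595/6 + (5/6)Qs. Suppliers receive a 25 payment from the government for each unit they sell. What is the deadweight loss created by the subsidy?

Pre-subsidy: 238.75 - 1.25Q = 595/6 + (5/6)Q gives Q* = 67 and P* = 155.
With the subsidy, sellers receive Ps = Pb + 25 for each unit, where Pb is the price buyers pay.
On the curves, Pb = 238.75 - 1.25Q and Ps = 595/6 + (5/6)Q; the wedge Ps − Pb = 25 gives 595/6 + (5/6)Q − (238.75 - 1.25Q) = 25, so Q' = 79.
Then Pb = 238.75 − 1.25·79 = 140 and Ps = 595/6 + (5/6)·79 = 165.
The subsidy expands output by 79 − 67 = 12 past the efficient level; on those units the gap between marginal cost and willingness to pay runs from 0 up to 25.
DWL = ½ × 25 × 12 = 150.

Deadweight loss = 150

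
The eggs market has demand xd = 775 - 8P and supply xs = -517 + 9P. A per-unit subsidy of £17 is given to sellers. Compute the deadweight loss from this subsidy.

Deadweight loss = £612

Pre-subsidy: 775 - 8P = -517 + 9P gives P* = 76, x* = 167.
With the subsidy, sellers receive Ps = Pb + 17 for each unit, where Pb is the price buyers pay.
Supply in terms of Pb becomes xs = -517 + 9(Pb + 17) = -364 + 9Pb. Setting this equal to demand: 775 - 8Pb = -364 + 9Pb, so Pb = 67.
Sellers receive Ps = 67 + 17 = 84; x' = 775 − 8·67 = 239.
The subsidy expands output by 239 − 167 = 72 past the efficient level; on those units the gap between marginal cost and willingness to pay runs from 0 up to 17.
DWL = ½ × 17 × 72 = 612.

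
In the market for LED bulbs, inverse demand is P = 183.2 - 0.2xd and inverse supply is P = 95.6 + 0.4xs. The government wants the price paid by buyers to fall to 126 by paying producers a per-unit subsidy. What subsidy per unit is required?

At a buyer price of 126, quantity demanded is 916 − 5·126 = 286.
Sellers supply 286 only when they receive Ps = 95.6 + 0.4·286 = 210.
s = Ps − Pb = 210 − 126 = 84.

Required subsidy s = 84 per unit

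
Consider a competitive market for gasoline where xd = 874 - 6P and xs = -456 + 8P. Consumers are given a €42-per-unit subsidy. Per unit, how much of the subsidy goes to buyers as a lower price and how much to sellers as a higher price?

Pre-subsidy: 874 - 6P = -456 + 8P gives P* = 95, x* = 304.
With the rebate, buyers effectively pay Pb = Ps − 42, where Ps is the price sellers receive.
Demand in terms of Ps becomes xd = 874 − 6(Ps − 42) = 1126 - 6Ps. Setting this equal to supply: 1126 - 6Ps = -456 + 8Ps, so Ps = 113.
Buyers pay Pb = 113 − 42 = 71; x' = -456 + 8·113 = 448.
Buyers' price falls by P* − Pb = 95 − 71 = 24; sellers' price rises by Ps − P* = 113 − 95 = 18.

Buyers gain €24 per unit; sellers gain €18 per unit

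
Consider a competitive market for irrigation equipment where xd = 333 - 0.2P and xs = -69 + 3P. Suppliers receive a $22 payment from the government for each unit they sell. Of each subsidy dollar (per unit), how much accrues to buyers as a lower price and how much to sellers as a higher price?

Pre-subsidy: 333 - 0.2P = -69 + 3P gives P* = 125.625, x* = 307.875.
With the subsidy, sellers receive Ps = Pb + 22 for each unit, where Pb is the price buyers pay.
Supply in terms of Pb becomes xs = -69 + 3(Pb + 22) = -3 + 3Pb. Setting this equal to demand: 333 - 0.2Pb = -3 + 3Pb, so Pb = 105.
Sellers receive Ps = 105 + 22 = 127; x' = 333 − 0.2·105 = 312.
Buyers' price falls by P* − Pb = 125.625 − 105 = 20.625; sellers' price rises by Ps − P* = 127 − 125.625 = 1.375.

Buyers gain $20.625 per unit; sellers gain $1.375 per unit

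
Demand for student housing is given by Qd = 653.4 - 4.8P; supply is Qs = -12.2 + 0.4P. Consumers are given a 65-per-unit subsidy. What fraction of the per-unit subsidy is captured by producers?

Producer share = 12/13

Pre-subsidy: 653.4 - 4.8P = -12.2 + 0.4P gives P* = 128, Q* = 39.
With the rebate, buyers effectively pay Pb = Ps − 65, where Ps is the price sellers receive.
Demand in terms of Ps becomes Qd = 653.4 − 4.8(Ps − 65) = 965.4 - 4.8Ps. Setting this equal to supply: 965.4 - 4.8Ps = -12.2 + 0.4Ps, so Ps = 188.
Buyers pay Pb = 188 − 65 = 123; Q' = -12.2 + 0.4·188 = 63.
Buyers' price falls by P* − Pb = 128 − 123 = 5; sellers' price rises by Ps − P* = 188 − 128 = 60.
So producers capture 60/65 = 12/13 of each unit of subsidy.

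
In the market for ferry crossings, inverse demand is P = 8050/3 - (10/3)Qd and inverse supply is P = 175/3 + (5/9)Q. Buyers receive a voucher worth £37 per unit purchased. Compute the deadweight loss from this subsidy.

Pre-subsidy: 8050/3 - (10/3)Q = 175/3 + (5/9)Q gives Q* = 675 and P* = 1300/3.
With the rebate, buyers effectively pay Pb = Ps − 37, where Ps is the price sellers receive.
On the curves, Pb = 8050/3 - (10/3)Q and Ps = 175/3 + (5/9)Q; the wedge Ps − Pb = 37 gives 175/3 + (5/9)Q − (8050/3 - (10/3)Q) = 37, so Q' = 23958/35.
Then Pb = 8050/3 − (10/3)·(23958/35) = 8434/21 and Ps = 175/3 + (5/9)·(23958/35) = 9211/21.
The subsidy expands output by 23958/35 − 675 = 333/35 past the efficient level; on those units the gap between marginal cost and willingness to pay runs from 0 up to 37.
DWL = ½ × 37 × 333/35 = 12321/70.

Deadweight loss = 12321/70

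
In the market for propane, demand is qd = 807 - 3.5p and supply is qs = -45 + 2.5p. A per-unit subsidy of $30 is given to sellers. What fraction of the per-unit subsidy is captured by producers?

Pre-subsidy: 807 - 3.5p = -45 + 2.5p gives p* = 142, q* = 310.
With the subsidy, sellers receive ps = pb + 30 for each unit, where pb is the price buyers pay.
Supply in terms of pb becomes qs = -45 + 2.5(pb + 30) = 30 + 2.5pb. Setting this equal to demand: 807 - 3.5pb = 30 + 2.5pb, so pb = 129.5.
Sellers receive ps = 129.5 + 30 = 159.5; q' = 807 − 3.5·129.5 = 353.75.
Buyers' price falls by p* − pb = 142 − 129.5 = 12.5; sellers' price rises by ps − p* = 159.5 − 142 = 17.5.
So producers capture 17.5/30 = 7/12 of each unit of subsidy.

Producer share = 7/12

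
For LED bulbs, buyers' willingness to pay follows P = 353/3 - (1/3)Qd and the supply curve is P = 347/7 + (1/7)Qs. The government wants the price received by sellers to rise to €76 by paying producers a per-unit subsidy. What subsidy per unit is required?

At a seller price of 76, quantity supplied is -347 + 7·76 = 185.
Buyers absorb 185 only when they pay Pb = 353/3 − (1/3)·185 = 56.
s = Ps − Pb = 76 − 56 = 20.

Required subsidy s = €20 per unit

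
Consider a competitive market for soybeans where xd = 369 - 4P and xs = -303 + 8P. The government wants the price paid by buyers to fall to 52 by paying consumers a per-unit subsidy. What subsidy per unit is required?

At a buyer price of 52, quantity demanded is 369 − 4·52 = 161.
Sellers supply 161 only when they receive Ps with -303 + 8·Ps = 161, i.e. Ps = 58.
s = Ps − Pb = 58 − 52 = 6.

Required subsidy s = 6 per unit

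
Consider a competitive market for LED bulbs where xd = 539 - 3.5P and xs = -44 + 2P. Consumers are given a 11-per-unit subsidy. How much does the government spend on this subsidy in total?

Pre-subsidy: 539 - 3.5P = -44 + 2P gives P* = 106, x* = 168.
With the rebate, buyers effectively pay Pb = Ps − 11, where Ps is the price sellers receive.
Demand in terms of Ps becomes xd = 539 − 3.5(Ps − 11) = 577.5 - 3.5Ps. Setting this equal to supply: 577.5 - 3.5Ps = -44 + 2Ps, so Ps = 113.
Buyers pay Pb = 113 − 11 = 102; x' = -44 + 2·113 = 182.
Government outlay = subsidy × quantity = 11 × 182 = 2002.

Government cost = 2002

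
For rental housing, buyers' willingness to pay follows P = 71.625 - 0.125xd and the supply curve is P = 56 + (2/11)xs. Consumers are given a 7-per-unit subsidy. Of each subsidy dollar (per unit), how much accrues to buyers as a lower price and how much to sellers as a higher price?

Buyers gain 77/27 per unit; sellers gain 112/27 per unit

Pre-subsidy: 71.625 - 0.125x = 56 + (2/11)x gives x* = 1375/27 and P* = 1762/27.
With the rebate, buyers effectively pay Pb = Ps − 7, where Ps is the price sellers receive.
On the curves, Pb = 71.625 - 0.125x and Ps = 56 + (2/11)x; the wedge Ps − Pb = 7 gives 56 + (2/11)x − (71.625 - 0.125x) = 7, so x' = 1991/27.
Then Pb = 71.625 − 0.125·(1991/27) = 1685/27 and Ps = 56 + (2/11)·(1991/27) = 1874/27.
Buyers' price falls by P* − Pb = 1762/27 − 1685/27 = 77/27; sellers' price rises by Ps − P* = 1874/27 − 1762/27 = 112/27.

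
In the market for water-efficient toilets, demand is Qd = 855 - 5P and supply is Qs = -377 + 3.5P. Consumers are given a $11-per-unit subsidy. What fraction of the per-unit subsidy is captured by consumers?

Pre-subsidy: 855 - 5P = -377 + 3.5P gives P* = 2464/17, Q* = 2215/17.
With the rebate, buyers effectively pay Pb = Ps − 11, where Ps is the price sellers receive.
Demand in terms of Ps becomes Qd = 855 − 5(Ps − 11) = 910 - 5Ps. Setting this equal to supply: 910 - 5Ps = -377 + 3.5Ps, so Ps = 2574/17.
Buyers pay Pb = 2574/17 − 11 = 2387/17; Q' = -377 + 3.5·(2574/17) = 2600/17.
Buyers' price falls by P* − Pb = 2464/17 − 2387/17 = 77/17; sellers' price rises by Ps − P* = 2574/17 − 2464/17 = 110/17.
So consumers capture (77/17)/11 = 7/17 of each unit of subsidy.

Consumer share = 7/17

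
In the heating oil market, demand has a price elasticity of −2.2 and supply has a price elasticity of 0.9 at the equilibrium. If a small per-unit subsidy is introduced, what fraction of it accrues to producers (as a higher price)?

For a small subsidy around the equilibrium, the benefit split depends on the relative slopes, which at a point are proportional to the elasticities.
Buyer share = εs/(εs + |εd|) = 0.9/(0.9 + 2.2) = 9/31; seller share = |εd|/(εs + |εd|) = 22/31.
So producers capture 22/31 of the subsidy.

Producer share = 22/31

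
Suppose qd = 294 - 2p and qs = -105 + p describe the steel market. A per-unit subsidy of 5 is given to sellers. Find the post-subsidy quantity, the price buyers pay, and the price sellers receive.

q' = 94/3; buyers pay 394/3; sellers receive 409/3

Pre-subsidy: 294 - 2p = -105 + p gives p* = 133, q* = 28.
With the subsidy, sellers receive ps = pb + 5 for each unit, where pb is the price buyers pay.
Supply in terms of pb becomes qs = -105 + 1(pb + 5) = -100 + pb. Setting this equal to demand: 294 - 2pb = -100 + pb, so pb = 394/3.
Sellers receive ps = 394/3 + 5 = 409/3; q' = 294 − 2·(394/3) = 94/3.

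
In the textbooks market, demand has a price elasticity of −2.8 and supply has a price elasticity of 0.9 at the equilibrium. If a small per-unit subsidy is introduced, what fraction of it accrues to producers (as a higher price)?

Producer share = 28/37

For a small subsidy around the equilibrium, the benefit split depends on the relative slopes, which at a point are proportional to the elasticities.
Buyer share = εs/(εs + |εd|) = 0.9/(0.9 + 2.8) = 9/37; seller share = |εd|/(εs + |εd|) = 28/37.
So producers capture 28/37 of the subsidy.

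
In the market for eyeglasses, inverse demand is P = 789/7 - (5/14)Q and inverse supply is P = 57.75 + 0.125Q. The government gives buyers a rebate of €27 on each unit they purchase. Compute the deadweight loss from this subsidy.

Deadweight loss = €756

Pre-subsidy: 789/7 - (5/14)Q = 57.75 + 0.125Q gives Q* = 114 and P* = 72.
With the rebate, buyers effectively pay Pb = Ps − 27, where Ps is the price sellers receive.
On the curves, Pb = 789/7 - (5/14)Q and Ps = 57.75 + 0.125Q; the wedge Ps − Pb = 27 gives 57.75 + 0.125Q − (789/7 - (5/14)Q) = 27, so Q' = 170.
Then Pb = 789/7 − (5/14)·170 = 52 and Ps = 57.75 + 0.125·170 = 79.
The subsidy expands output by 170 − 114 = 56 past the efficient level; on those units the gap between marginal cost and willingness to pay runs from 0 up to 27.
DWL = ½ × 27 × 56 = 756.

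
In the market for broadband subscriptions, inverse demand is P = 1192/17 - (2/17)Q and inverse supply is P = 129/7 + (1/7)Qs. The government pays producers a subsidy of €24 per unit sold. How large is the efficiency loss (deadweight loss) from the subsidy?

Deadweight loss = 34272/31

Pre-subsidy: 1192/17 - (2/17)Q = 129/7 + (1/7)Q gives Q* = 6151/31 and P* = 1450/31.
With the subsidy, sellers receive Ps = Pb + 24 for each unit, where Pb is the price buyers pay.
On the curves, Pb = 1192/17 - (2/17)Q and Ps = 129/7 + (1/7)Q; the wedge Ps − Pb = 24 gives 129/7 + (1/7)Q − (1192/17 - (2/17)Q) = 24, so Q' = 9007/31.
Then Pb = 1192/17 − (2/17)·(9007/31) = 1114/31 and Ps = 129/7 + (1/7)·(9007/31) = 1858/31.
The subsidy expands output by 9007/31 − 6151/31 = 2856/31 past the efficient level; on those units the gap between marginal cost and willingness to pay runs from 0 up to 24.
DWL = ½ × 24 × 2856/31 = 34272/31.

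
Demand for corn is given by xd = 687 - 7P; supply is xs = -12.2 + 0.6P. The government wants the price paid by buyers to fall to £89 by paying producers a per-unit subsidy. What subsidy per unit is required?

Required subsidy s = £38 per unit

At a buyer price of 89, quantity demanded is 687 − 7·89 = 64.
Sellers supply 64 only when they receive Ps with -12.2 + 0.6·Ps = 64, i.e. Ps = 127.
s = Ps − Pb = 127 − 89 = 38.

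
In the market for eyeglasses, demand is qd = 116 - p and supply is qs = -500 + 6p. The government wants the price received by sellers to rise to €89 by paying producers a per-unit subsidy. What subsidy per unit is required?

Required subsidy s = €7 per unit

At a seller price of 89, quantity supplied is -500 + 6·89 = 34.
Buyers absorb 34 only when they pay pb with 116 − 1·pb = 34, i.e. pb = 82.
s = ps − pb = 89 − 82 = 7.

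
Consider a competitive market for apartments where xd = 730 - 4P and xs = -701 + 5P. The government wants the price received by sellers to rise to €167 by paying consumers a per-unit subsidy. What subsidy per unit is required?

Required subsidy s = €18 per unit

At a seller price of 167, quantity supplied is -701 + 5·167 = 134.
Buyers absorb 134 only when they pay Pb with 730 − 4·Pb = 134, i.e. Pb = 149.
s = Ps − Pb = 167 − 149 = 18.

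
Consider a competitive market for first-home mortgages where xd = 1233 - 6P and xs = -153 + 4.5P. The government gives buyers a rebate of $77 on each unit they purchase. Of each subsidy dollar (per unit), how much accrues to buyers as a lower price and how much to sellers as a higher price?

Pre-subsidy: 1233 - 6P = -153 + 4.5P gives P* = 132, x* = 441.
With the rebate, buyers effectively pay Pb = Ps − 77, where Ps is the price sellers receive.
Demand in terms of Ps becomes xd = 1233 − 6(Ps − 77) = 1695 - 6Ps. Setting this equal to supply: 1695 - 6Ps = -153 + 4.5Ps, so Ps = 176.
Buyers pay Pb = 176 − 77 = 99; x' = -153 + 4.5·176 = 639.
Buyers' price falls by P* − Pb = 132 − 99 = 33; sellers' price rises by Ps − P* = 176 − 132 = 44.

Buyers gain $33 per unit; sellers gain $44 per unit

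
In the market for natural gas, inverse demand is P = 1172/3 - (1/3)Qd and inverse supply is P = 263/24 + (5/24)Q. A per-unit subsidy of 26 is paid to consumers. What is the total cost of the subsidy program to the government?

Government cost = 19474

Pre-subsidy: 1172/3 - (1/3)Q = 263/24 + (5/24)Q gives Q* = 701 and P* = 157.
With the rebate, buyers effectively pay Pb = Ps − 26, where Ps is the price sellers receive.
On the curves, Pb = 1172/3 - (1/3)Q and Ps = 263/24 + (5/24)Q; the wedge Ps − Pb = 26 gives 263/24 + (5/24)Q − (1172/3 - (1/3)Q) = 26, so Q' = 749.
Then Pb = 1172/3 − (1/3)·749 = 141 and Ps = 263/24 + (5/24)·749 = 167.
Government outlay = subsidy × quantity = 26 × 749 = 19474.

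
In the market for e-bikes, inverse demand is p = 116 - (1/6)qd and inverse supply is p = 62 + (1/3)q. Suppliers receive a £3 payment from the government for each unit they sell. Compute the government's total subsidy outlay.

Pre-subsidy: 116 - (1/6)q = 62 + (1/3)q gives q* = 108 and p* = 98.
With the subsidy, sellers receive ps = pb + 3 for each unit, where pb is the price buyers pay.
On the curves, pb = 116 - (1/6)q and ps = 62 + (1/3)q; the wedge ps − pb = 3 gives 62 + (1/3)q − (116 - (1/6)q) = 3, so q' = 114.
Then pb = 116 − (1/6)·114 = 97 and ps = 62 + (1/3)·114 = 100.
Government outlay = subsidy × quantity = 3 × 114 = 342.

Government cost = £342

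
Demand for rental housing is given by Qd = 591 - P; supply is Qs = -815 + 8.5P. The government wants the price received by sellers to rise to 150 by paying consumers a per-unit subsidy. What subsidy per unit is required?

Required subsidy s = 19 per unit

At a seller price of 150, quantity supplied is -815 + 8.5·150 = 460.
Buyers absorb 460 only when they pay Pb with 591 − 1·Pb = 460, i.e. Pb = 131.
s = Ps − Pb = 150 − 131 = 19.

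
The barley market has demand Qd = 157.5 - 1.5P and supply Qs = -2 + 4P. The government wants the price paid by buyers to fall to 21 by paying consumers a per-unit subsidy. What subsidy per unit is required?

Required subsidy s = 11 per unit

At a buyer price of 21, quantity demanded is 157.5 − 1.5·21 = 126.
Sellers supply 126 only when they receive Ps with -2 + 4·Ps = 126, i.e. Ps = 32.
s = Ps − Pb = 32 − 21 = 11.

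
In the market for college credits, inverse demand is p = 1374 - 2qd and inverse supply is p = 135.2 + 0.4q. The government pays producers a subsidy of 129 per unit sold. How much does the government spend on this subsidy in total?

Government cost = 73519.25

Pre-subsidy: 1374 - 2q = 135.2 + 0.4q gives q* = 3097/6 and p* = 1025/3.
With the subsidy, sellers receive ps = pb + 129 for each unit, where pb is the price buyers pay.
On the curves, pb = 1374 - 2q and ps = 135.2 + 0.4q; the wedge ps − pb = 129 gives 135.2 + 0.4q − (1374 - 2q) = 129, so q' = 6839/12.
Then pb = 1374 − 2·(6839/12) = 1405/6 and ps = 135.2 + 0.4·(6839/12) = 2179/6.
Government outlay = subsidy × quantity = 129 × 6839/12 = 73519.25.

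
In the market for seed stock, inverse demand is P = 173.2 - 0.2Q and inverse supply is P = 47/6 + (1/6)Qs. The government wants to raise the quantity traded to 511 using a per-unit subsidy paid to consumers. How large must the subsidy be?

At Q = 511, from the demand curve buyers pay Pb = 173.2 − 0.2·511 = 71; from the supply curve sellers need Ps = 47/6 + (1/6)·511 = 93.
The subsidy must fill the gap: s = Ps − Pb = 93 − 71 = 22.

Required subsidy s = 22 per unit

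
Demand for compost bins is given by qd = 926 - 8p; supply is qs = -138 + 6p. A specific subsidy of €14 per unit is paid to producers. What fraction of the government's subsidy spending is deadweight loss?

Pre-subsidy: 926 - 8p = -138 + 6p gives p* = 76, q* = 318.
With the subsidy, sellers receive ps = pb + 14 for each unit, where pb is the price buyers pay.
Supply in terms of pb becomes qs = -138 + 6(pb + 14) = -54 + 6pb. Setting this equal to demand: 926 - 8pb = -54 + 6pb, so pb = 70.
Sellers receive ps = 70 + 14 = 84; q' = 926 − 8·70 = 366.
ΔCS = ½(318 + 366)(76 − 70) = 2052; ΔPS = ½(318 + 366)(84 − 76) = 2736.
Government spending = 14 × 366 = 5124.
DWL = ½ × 14 × (366 − 318) = 336; fraction = 336 / 5124 = 4/61.

DWL / government spending = 4/61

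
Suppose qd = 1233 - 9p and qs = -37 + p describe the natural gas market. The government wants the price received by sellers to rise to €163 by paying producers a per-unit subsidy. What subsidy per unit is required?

At a seller price of 163, quantity supplied is -37 + 1·163 = 126.
Buyers absorb 126 only when they pay pb with 1233 − 9·pb = 126, i.e. pb = 123.
s = ps − pb = 163 − 123 = 40.

Required subsidy s = €40 per unit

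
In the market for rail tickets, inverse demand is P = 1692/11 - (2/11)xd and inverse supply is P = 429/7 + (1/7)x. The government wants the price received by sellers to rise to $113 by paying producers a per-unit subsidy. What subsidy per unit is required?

At a seller price of 113, quantity supplied is -429 + 7·113 = 362.
Buyers absorb 362 only when they pay Pb = 1692/11 − (2/11)·362 = 88.
s = Ps − Pb = 113 − 88 = 25.

Required subsidy s = $25 per unit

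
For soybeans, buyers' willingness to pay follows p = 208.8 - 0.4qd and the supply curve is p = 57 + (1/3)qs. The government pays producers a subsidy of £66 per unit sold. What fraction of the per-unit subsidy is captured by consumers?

Consumer share = 6/11

Pre-subsidy: 208.8 - 0.4q = 57 + (1/3)q gives q* = 207 and p* = 126.
With the subsidy, sellers receive ps = pb + 66 for each unit, where pb is the price buyers pay.
On the curves, pb = 208.8 - 0.4q and ps = 57 + (1/3)q; the wedge ps − pb = 66 gives 57 + (1/3)q − (208.8 - 0.4q) = 66, so q' = 297.
Then pb = 208.8 − 0.4·297 = 90 and ps = 57 + (1/3)·297 = 156.
Buyers' price falls by p* − pb = 126 − 90 = 36; sellers' price rises by ps − p* = 156 − 126 = 30.
So consumers capture 36/66 = 6/11 of each unit of subsidy.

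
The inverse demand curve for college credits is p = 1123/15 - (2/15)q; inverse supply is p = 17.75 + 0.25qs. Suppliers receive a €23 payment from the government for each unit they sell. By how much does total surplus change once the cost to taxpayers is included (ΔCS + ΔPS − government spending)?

Pre-subsidy: 1123/15 - (2/15)q = 17.75 + 0.25q gives q* = 149 and p* = 55.
With the subsidy, sellers receive ps = pb + 23 for each unit, where pb is the price buyers pay.
On the curves, pb = 1123/15 - (2/15)q and ps = 17.75 + 0.25q; the wedge ps − pb = 23 gives 17.75 + 0.25q − (1123/15 - (2/15)q) = 23, so q' = 209.
Then pb = 1123/15 − (2/15)·209 = 47 and ps = 17.75 + 0.25·209 = 70.
ΔCS = ½(149 + 209)(55 − 47) = 1432; ΔPS = ½(149 + 209)(70 − 55) = 2685.
Government spending = 23 × 209 = 4807.
Net change = 1432 + 2685 − 4807 = -690. The loss equals the DWL triangle ½·23·60.

Net change in total surplus = -€690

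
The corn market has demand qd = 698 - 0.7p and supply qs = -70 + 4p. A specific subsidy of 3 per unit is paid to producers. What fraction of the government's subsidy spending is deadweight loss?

Pre-subsidy: 698 - 0.7p = -70 + 4p gives p* = 7680/47, q* = 27430/47.
With the subsidy, sellers receive ps = pb + 3 for each unit, where pb is the price buyers pay.
Supply in terms of pb becomes qs = -70 + 4(pb + 3) = -58 + 4pb. Setting this equal to demand: 698 - 0.7pb = -58 + 4pb, so pb = 7560/47.
Sellers receive ps = 7560/47 + 3 = 7701/47; q' = 698 − 0.7·(7560/47) = 27514/47.
ΔCS = ½(27430/47 + 27514/47)(7680/47 − 7560/47) = 3296640/2209; ΔPS = ½(27430/47 + 27514/47)(7701/47 − 7680/47) = 576912/2209.
Government spending = 3 × 27514/47 = 82542/47.
DWL = ½ × 3 × (27514/47 − 27430/47) = 126/47; fraction = (126/47) / (82542/47) = 21/13757.

DWL / government spending = 21/13757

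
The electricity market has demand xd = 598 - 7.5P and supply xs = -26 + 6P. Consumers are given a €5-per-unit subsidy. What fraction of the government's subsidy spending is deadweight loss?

DWL / government spending = 25/804

Pre-subsidy: 598 - 7.5P = -26 + 6P gives P* = 416/9, x* = 754/3.
With the rebate, buyers effectively pay Pb = Ps − 5, where Ps is the price sellers receive.
Demand in terms of Ps becomes xd = 598 − 7.5(Ps − 5) = 635.5 - 7.5Ps. Setting this equal to supply: 635.5 - 7.5Ps = -26 + 6Ps, so Ps = 49.
Buyers pay Pb = 49 − 5 = 44; x' = -26 + 6·49 = 268.
ΔCS = ½(754/3 + 268)(416/9 − 44) = 15580/27; ΔPS = ½(754/3 + 268)(49 − 416/9) = 19475/27.
Government spending = 5 × 268 = 1340.
DWL = ½ × 5 × (268 − 754/3) = 125/3; fraction = (125/3) / 1340 = 25/804.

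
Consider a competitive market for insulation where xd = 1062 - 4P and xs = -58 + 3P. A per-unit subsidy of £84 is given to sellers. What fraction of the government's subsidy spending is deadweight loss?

DWL / government spending = 36/283

Pre-subsidy: 1062 - 4P = -58 + 3P gives P* = 160, x* = 422.
With the subsidy, sellers receive Ps = Pb + 84 for each unit, where Pb is the price buyers pay.
Supply in terms of Pb becomes xs = -58 + 3(Pb + 84) = 194 + 3Pb. Setting this equal to demand: 1062 - 4Pb = 194 + 3Pb, so Pb = 124.
Sellers receive Ps = 124 + 84 = 208; x' = 1062 − 4·124 = 566.
ΔCS = ½(422 + 566)(160 − 124) = 17784; ΔPS = ½(422 + 566)(208 − 160) = 23712.
Government spending = 84 × 566 = 47544.
DWL = ½ × 84 × (566 − 422) = 6048; fraction = 6048 / 47544 = 36/283.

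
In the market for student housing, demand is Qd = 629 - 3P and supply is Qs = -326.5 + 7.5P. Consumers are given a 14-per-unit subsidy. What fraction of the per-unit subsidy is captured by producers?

Producer share = 2/7

Pre-subsidy: 629 - 3P = -326.5 + 7.5P gives P* = 91, Q* = 356.
With the rebate, buyers effectively pay Pb = Ps − 14, where Ps is the price sellers receive.
Demand in terms of Ps becomes Qd = 629 − 3(Ps − 14) = 671 - 3Ps. Setting this equal to supply: 671 - 3Ps = -326.5 + 7.5Ps, so Ps = 95.
Buyers pay Pb = 95 − 14 = 81; Q' = -326.5 + 7.5·95 = 386.
Buyers' price falls by P* − Pb = 91 − 81 = 10; sellers' price rises by Ps − P* = 95 − 91 = 4.
So producers capture 4/14 = 2/7 of each unit of subsidy.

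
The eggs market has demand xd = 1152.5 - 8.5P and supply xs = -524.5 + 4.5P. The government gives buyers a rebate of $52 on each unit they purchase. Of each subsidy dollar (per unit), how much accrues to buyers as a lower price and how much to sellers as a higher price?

Buyers gain $18 per unit; sellers gain $34 per unit

Pre-subsidy: 1152.5 - 8.5P = -524.5 + 4.5P gives P* = 129, x* = 56.
With the rebate, buyers effectively pay Pb = Ps − 52, where Ps is the price sellers receive.
Demand in terms of Ps becomes xd = 1152.5 − 8.5(Ps − 52) = 1594.5 - 8.5Ps. Setting this equal to supply: 1594.5 - 8.5Ps = -524.5 + 4.5Ps, so Ps = 163.
Buyers pay Pb = 163 − 52 = 111; x' = -524.5 + 4.5·163 = 209.
Buyers' price falls by P* − Pb = 129 − 111 = 18; sellers' price rises by Ps − P* = 163 − 129 = 34.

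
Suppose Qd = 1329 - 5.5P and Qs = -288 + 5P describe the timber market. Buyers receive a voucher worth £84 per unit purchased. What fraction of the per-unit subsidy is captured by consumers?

Consumer share = 10/21

Pre-subsidy: 1329 - 5.5P = -288 + 5P gives P* = 154, Q* = 482.
With the rebate, buyers effectively pay Pb = Ps − 84, where Ps is the price sellers receive.
Demand in terms of Ps becomes Qd = 1329 − 5.5(Ps − 84) = 1791 - 5.5Ps. Setting this equal to supply: 1791 - 5.5Ps = -288 + 5Ps, so Ps = 198.
Buyers pay Pb = 198 − 84 = 114; Q' = -288 + 5·198 = 702.
Buyers' price falls by P* − Pb = 154 − 114 = 40; sellers' price rises by Ps − P* = 198 − 154 = 44.
So consumers capture 40/84 = 10/21 of each unit of subsidy.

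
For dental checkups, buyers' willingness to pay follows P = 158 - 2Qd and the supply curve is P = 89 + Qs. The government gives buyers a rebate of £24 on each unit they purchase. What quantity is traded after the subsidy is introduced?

Q' = 31

Pre-subsidy: 158 - 2Q = 89 + Q gives Q* = 23 and P* = 112.
With the rebate, buyers effectively pay Pb = Ps − 24, where Ps is the price sellers receive.
On the curves, Pb = 158 - 2Q and Ps = 89 + Q; the wedge Ps − Pb = 24 gives 89 + Q − (158 - 2Q) = 24, so Q' = 31.
Then Pb = 158 − 2·31 = 96 and Ps = 89 + 1·31 = 120.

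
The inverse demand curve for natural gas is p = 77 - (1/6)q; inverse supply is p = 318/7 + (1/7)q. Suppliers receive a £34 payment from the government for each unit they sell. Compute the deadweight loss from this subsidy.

Deadweight loss = 24276/13

Pre-subsidy: 77 - (1/6)q = 318/7 + (1/7)q gives q* = 102 and p* = 60.
With the subsidy, sellers receive ps = pb + 34 for each unit, where pb is the price buyers pay.
On the curves, pb = 77 - (1/6)q and ps = 318/7 + (1/7)q; the wedge ps − pb = 34 gives 318/7 + (1/7)q − (77 - (1/6)q) = 34, so q' = 2754/13.
Then pb = 77 − (1/6)·(2754/13) = 542/13 and ps = 318/7 + (1/7)·(2754/13) = 984/13.
The subsidy expands output by 2754/13 − 102 = 1428/13 past the efficient level; on those units the gap between marginal cost and willingness to pay runs from 0 up to 34.
DWL = ½ × 34 × 1428/13 = 24276/13.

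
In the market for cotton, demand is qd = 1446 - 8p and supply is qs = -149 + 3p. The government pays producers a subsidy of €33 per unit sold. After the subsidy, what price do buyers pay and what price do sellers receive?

Pre-subsidy: 1446 - 8p = -149 + 3p gives p* = 145, q* = 286.
With the subsidy, sellers receive ps = pb + 33 for each unit, where pb is the price buyers pay.
Supply in terms of pb becomes qs = -149 + 3(pb + 33) = -50 + 3pb. Setting this equal to demand: 1446 - 8pb = -50 + 3pb, so pb = 136.
Sellers receive ps = 136 + 33 = 169; q' = 1446 − 8·136 = 358.

Buyers pay €136; sellers receive €169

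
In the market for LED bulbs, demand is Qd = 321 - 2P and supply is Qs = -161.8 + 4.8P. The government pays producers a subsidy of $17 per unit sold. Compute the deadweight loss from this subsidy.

Deadweight loss = $204

Pre-subsidy: 321 - 2P = -161.8 + 4.8P gives P* = 71, Q* = 179.
With the subsidy, sellers receive Ps = Pb + 17 for each unit, where Pb is the price buyers pay.
Supply in terms of Pb becomes Qs = -161.8 + 4.8(Pb + 17) = -80.2 + 4.8Pb. Setting this equal to demand: 321 - 2Pb = -80.2 + 4.8Pb, so Pb = 59.
Sellers receive Ps = 59 + 17 = 76; Q' = 321 − 2·59 = 203.
The subsidy expands output by 203 − 179 = 24 past the efficient level; on those units the gap between marginal cost and willingness to pay runs from 0 up to 17.
DWL = ½ × 17 × 24 = 204.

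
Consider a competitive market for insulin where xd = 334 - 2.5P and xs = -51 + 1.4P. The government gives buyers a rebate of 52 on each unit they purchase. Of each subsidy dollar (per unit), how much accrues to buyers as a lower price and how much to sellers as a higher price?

Pre-subsidy: 334 - 2.5P = -51 + 1.4P gives P* = 3850/39, x* = 3401/39.
With the rebate, buyers effectively pay Pb = Ps − 52, where Ps is the price sellers receive.
Demand in terms of Ps becomes xd = 334 − 2.5(Ps − 52) = 464 - 2.5Ps. Setting this equal to supply: 464 - 2.5Ps = -51 + 1.4Ps, so Ps = 5150/39.
Buyers pay Pb = 5150/39 − 52 = 3122/39; x' = -51 + 1.4·(5150/39) = 5221/39.
Buyers' price falls by P* − Pb = 3850/39 − 3122/39 = 56/3; sellers' price rises by Ps − P* = 5150/39 − 3850/39 = 100/3.

Buyers gain 56/3 per unit; sellers gain 100/3 per unit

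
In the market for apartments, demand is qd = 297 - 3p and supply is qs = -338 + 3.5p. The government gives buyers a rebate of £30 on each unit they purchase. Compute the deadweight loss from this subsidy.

Pre-subsidy: 297 - 3p = -338 + 3.5p gives p* = 1270/13, q* = 51/13.
With the rebate, buyers effectively pay pb = ps − 30, where ps is the price sellers receive.
Demand in terms of ps becomes qd = 297 − 3(ps − 30) = 387 - 3ps. Setting this equal to supply: 387 - 3ps = -338 + 3.5ps, so ps = 1450/13.
Buyers pay pb = 1450/13 − 30 = 1060/13; q' = -338 + 3.5·(1450/13) = 681/13.
The subsidy expands output by 681/13 − 51/13 = 630/13 past the efficient level; on those units the gap between marginal cost and willingness to pay runs from 0 up to 30.
DWL = ½ × 30 × 630/13 = 9450/13.

Deadweight loss = 9450/13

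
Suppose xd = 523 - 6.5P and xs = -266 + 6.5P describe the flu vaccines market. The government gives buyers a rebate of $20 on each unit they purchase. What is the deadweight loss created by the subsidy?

Deadweight loss = $650

Pre-subsidy: 523 - 6.5P = -266 + 6.5P gives P* = 789/13, x* = 128.5.
With the rebate, buyers effectively pay Pb = Ps − 20, where Ps is the price sellers receive.
Demand in terms of Ps becomes xd = 523 − 6.5(Ps − 20) = 653 - 6.5Ps. Setting this equal to supply: 653 - 6.5Ps = -266 + 6.5Ps, so Ps = 919/13.
Buyers pay Pb = 919/13 − 20 = 659/13; x' = -266 + 6.5·(919/13) = 193.5.
The subsidy expands output by 193.5 − 128.5 = 65 past the efficient level; on those units the gap between marginal cost and willingness to pay runs from 0 up to 20.
DWL = ½ × 20 × 65 = 650.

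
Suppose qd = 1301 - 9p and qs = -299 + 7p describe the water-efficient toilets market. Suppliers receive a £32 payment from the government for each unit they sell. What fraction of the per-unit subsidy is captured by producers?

Pre-subsidy: 1301 - 9p = -299 + 7p gives p* = 100, q* = 401.
With the subsidy, sellers receive ps = pb + 32 for each unit, where pb is the price buyers pay.
Supply in terms of pb becomes qs = -299 + 7(pb + 32) = -75 + 7pb. Setting this equal to demand: 1301 - 9pb = -75 + 7pb, so pb = 86.
Sellers receive ps = 86 + 32 = 118; q' = 1301 − 9·86 = 527.
Buyers' price falls by p* − pb = 100 − 86 = 14; sellers' price rises by ps − p* = 118 − 100 = 18.
So producers capture 18/32 = 0.5625 of each unit of subsidy.

Producer share = 0.5625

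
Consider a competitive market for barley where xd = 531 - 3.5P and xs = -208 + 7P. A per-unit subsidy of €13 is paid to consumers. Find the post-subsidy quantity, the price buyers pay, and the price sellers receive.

Pre-subsidy: 531 - 3.5P = -208 + 7P gives P* = 1478/21, x* = 854/3.
With the rebate, buyers effectively pay Pb = Ps − 13, where Ps is the price sellers receive.
Demand in terms of Ps becomes xd = 531 − 3.5(Ps − 13) = 576.5 - 3.5Ps. Setting this equal to supply: 576.5 - 3.5Ps = -208 + 7Ps, so Ps = 523/7.
Buyers pay Pb = 523/7 − 13 = 432/7; x' = -208 + 7·(523/7) = 315.

x' = 315; buyers pay 432/7; sellers receive 523/7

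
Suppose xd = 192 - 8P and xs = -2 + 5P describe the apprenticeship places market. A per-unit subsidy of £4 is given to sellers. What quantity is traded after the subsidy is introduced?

Pre-subsidy: 192 - 8P = -2 + 5P gives P* = 194/13, x* = 944/13.
With the subsidy, sellers receive Ps = Pb + 4 for each unit, where Pb is the price buyers pay.
Supply in terms of Pb becomes xs = -2 + 5(Pb + 4) = 18 + 5Pb. Setting this equal to demand: 192 - 8Pb = 18 + 5Pb, so Pb = 174/13.
Sellers receive Ps = 174/13 + 4 = 226/13; x' = 192 − 8·(174/13) = 1104/13.

x' = 1104/13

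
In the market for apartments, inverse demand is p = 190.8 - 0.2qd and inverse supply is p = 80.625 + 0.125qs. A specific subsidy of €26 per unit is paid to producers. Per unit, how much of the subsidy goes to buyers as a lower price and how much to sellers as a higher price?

Buyers gain €16 per unit; sellers gain €10 per unit

Pre-subsidy: 190.8 - 0.2q = 80.625 + 0.125q gives q* = 339 and p* = 123.
With the subsidy, sellers receive ps = pb + 26 for each unit, where pb is the price buyers pay.
On the curves, pb = 190.8 - 0.2q and ps = 80.625 + 0.125q; the wedge ps − pb = 26 gives 80.625 + 0.125q − (190.8 - 0.2q) = 26, so q' = 419.
Then pb = 190.8 − 0.2·419 = 107 and ps = 80.625 + 0.125·419 = 133.
Buyers' price falls by p* − pb = 123 − 107 = 16; sellers' price rises by ps − p* = 133 − 123 = 10.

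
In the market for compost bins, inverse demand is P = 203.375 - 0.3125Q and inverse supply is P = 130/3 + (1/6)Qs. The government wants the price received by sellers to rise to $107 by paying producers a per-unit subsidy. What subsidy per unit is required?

At a seller price of 107, quantity supplied is -260 + 6·107 = 382.
Buyers absorb 382 only when they pay Pb = 203.375 − 0.3125·382 = 84.
s = Ps − Pb = 107 − 84 = 23.

Required subsidy s = $23 per unit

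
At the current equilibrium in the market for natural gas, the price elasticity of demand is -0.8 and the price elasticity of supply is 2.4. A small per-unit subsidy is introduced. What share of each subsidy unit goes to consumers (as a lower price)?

Consumer share = 0.75

For a small subsidy around the equilibrium, the benefit split depends on the relative slopes, which at a point are proportional to the elasticities.
Buyer share = εs/(εs + |εd|) = 2.4/(2.4 + 0.8) = 0.75; seller share = |εd|/(εs + |εd|) = 0.25.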